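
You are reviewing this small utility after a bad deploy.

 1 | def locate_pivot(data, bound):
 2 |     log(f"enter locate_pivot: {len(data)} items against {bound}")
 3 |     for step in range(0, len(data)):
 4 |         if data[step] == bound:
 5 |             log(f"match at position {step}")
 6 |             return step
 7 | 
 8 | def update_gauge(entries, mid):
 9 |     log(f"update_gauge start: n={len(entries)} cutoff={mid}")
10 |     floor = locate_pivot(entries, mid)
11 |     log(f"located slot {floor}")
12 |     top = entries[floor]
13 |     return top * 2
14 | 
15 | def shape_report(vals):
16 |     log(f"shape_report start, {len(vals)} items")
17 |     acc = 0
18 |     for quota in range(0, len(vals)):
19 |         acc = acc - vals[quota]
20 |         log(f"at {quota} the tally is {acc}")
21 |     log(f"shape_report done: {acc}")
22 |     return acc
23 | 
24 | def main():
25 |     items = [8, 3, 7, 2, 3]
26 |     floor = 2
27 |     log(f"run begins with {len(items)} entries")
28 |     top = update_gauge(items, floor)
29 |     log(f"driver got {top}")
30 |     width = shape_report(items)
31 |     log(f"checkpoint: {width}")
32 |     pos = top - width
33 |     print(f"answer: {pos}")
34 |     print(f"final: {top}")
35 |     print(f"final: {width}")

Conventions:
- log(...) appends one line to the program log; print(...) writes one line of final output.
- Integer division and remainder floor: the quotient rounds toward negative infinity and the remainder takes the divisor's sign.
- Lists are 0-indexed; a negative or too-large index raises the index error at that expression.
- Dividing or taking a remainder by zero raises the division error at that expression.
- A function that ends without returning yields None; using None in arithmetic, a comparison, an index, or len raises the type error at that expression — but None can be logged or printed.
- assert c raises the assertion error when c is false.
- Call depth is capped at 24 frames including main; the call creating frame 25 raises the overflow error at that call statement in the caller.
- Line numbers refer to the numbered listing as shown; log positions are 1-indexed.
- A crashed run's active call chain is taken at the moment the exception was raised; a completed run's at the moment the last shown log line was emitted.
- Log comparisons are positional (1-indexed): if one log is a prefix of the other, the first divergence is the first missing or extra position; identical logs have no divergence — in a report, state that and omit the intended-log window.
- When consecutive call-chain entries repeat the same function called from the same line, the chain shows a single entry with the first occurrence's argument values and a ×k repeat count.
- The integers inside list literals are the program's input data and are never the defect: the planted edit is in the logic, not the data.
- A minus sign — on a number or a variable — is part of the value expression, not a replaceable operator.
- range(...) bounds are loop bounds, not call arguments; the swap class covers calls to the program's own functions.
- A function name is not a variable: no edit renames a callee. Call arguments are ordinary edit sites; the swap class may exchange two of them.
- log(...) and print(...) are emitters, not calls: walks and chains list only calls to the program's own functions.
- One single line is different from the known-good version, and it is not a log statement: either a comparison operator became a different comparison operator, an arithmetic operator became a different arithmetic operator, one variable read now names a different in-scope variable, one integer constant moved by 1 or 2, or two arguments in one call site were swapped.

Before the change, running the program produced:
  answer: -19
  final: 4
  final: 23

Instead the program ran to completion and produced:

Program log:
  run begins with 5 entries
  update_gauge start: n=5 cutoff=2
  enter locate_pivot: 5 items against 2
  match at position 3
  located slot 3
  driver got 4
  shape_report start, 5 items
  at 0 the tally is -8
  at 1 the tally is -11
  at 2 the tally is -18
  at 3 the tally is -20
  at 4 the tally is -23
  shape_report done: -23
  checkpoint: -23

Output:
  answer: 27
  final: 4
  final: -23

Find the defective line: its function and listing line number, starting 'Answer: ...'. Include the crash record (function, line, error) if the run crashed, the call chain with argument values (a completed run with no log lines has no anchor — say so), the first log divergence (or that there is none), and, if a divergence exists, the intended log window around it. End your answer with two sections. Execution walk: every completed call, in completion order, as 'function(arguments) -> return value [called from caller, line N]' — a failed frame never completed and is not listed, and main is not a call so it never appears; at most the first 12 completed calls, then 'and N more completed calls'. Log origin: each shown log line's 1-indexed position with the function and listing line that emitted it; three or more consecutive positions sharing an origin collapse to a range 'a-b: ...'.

Answer: the defect is in shape_report at line 19.
Key observation: Log line 8 is where behavior first shows: 'at 0 the tally is -8' appears instead of 'at 0 the tally is 8'.
Call chain: main.
First divergence: position 8 — shown 'at 0 the tally is -8', intended 'at 0 the tally is 8'.
Intended log window:
  6: driver got 4
  7: shape_report start, 5 items
  8: at 0 the tally is 8
  9: at 1 the tally is 11
Execution walk:
  locate_pivot([8, 3, 7, 2, 3], 2) -> 3  [called from update_gauge, line 10]
  update_gauge([8, 3, 7, 2, 3], 2) -> 4  [called from main, line 28]
  shape_report([8, 3, 7, 2, 3]) -> -23  [called from main, line 30]
Log origins:
  1 — main, line 27
  2 — update_gauge, line 9
  3 — locate_pivot, line 2
  4 — locate_pivot, line 5
  5 — update_gauge, line 11
  6 — main, line 29
  7 — shape_report, line 16
  8-12 — shape_report, line 20
  13 — shape_report, line 21
  14 — main, line 31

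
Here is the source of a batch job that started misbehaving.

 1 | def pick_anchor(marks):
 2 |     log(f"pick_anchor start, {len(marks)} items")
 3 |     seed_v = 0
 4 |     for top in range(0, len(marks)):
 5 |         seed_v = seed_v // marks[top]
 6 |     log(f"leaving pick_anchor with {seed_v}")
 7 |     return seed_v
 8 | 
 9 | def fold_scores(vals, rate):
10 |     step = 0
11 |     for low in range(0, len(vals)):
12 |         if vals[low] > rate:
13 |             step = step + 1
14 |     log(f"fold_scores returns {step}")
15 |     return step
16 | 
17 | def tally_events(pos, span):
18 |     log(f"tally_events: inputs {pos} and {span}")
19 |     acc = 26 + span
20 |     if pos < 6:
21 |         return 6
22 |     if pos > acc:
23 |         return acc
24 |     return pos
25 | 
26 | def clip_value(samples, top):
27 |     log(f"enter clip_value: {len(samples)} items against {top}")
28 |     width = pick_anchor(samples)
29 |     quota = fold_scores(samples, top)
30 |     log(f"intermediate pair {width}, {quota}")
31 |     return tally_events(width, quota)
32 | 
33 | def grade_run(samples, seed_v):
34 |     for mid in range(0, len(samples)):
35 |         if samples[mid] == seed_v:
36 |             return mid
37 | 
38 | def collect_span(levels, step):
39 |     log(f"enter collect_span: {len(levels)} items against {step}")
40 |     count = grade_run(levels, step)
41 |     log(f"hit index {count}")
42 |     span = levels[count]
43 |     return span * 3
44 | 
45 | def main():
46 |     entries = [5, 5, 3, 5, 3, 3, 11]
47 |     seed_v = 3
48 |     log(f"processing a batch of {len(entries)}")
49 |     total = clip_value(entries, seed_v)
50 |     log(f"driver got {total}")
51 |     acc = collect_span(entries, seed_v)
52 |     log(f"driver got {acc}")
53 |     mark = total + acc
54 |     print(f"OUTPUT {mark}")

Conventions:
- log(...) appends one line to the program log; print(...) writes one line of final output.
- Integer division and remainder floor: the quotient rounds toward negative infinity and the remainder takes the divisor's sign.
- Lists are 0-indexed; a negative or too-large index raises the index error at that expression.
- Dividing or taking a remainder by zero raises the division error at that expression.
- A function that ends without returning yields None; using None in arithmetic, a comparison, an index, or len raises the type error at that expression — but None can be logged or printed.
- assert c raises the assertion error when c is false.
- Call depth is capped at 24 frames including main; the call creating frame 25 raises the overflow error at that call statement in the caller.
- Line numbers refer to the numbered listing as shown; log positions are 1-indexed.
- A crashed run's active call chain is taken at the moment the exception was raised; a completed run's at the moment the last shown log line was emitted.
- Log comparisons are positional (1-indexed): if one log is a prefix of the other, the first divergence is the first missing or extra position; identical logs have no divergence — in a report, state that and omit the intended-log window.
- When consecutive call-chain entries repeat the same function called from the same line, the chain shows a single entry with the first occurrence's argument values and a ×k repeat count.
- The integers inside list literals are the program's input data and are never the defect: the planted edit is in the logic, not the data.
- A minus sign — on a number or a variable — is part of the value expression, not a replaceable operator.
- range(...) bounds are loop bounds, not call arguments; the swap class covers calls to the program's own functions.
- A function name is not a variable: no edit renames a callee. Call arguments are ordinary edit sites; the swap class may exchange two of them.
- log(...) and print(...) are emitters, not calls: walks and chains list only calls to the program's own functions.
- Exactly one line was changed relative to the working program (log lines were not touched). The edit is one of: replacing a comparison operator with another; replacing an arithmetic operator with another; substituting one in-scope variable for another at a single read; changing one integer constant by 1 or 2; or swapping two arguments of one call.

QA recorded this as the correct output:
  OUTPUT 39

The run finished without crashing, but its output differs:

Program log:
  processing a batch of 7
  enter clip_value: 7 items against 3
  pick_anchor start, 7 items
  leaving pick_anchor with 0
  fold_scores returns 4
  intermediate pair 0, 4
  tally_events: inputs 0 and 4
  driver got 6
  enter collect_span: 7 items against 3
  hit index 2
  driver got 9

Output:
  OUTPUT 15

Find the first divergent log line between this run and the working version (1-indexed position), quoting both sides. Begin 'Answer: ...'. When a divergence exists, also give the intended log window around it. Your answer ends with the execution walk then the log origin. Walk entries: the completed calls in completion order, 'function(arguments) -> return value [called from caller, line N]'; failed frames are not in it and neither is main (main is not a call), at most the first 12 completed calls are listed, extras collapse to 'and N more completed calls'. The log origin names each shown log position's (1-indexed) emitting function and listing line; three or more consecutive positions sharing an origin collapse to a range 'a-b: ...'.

Answer: at position 4 the run shows 'leaving pick_anchor with 0' where the working version logs 'leaving pick_anchor with 35'.
Intended log window:
  2: enter clip_value: 7 items against 3
  3: pick_anchor start, 7 items
  4: leaving pick_anchor with 35
  5: fold_scores returns 4
Execution walk:
  pick_anchor([5, 5, 3, 5, 3, 3, 11]) -> 0  [called from clip_value, line 28]
  fold_scores([5, 5, 3, 5, 3, 3, 11], 3) -> 4  [called from clip_value, line 29]
  tally_events(0, 4) -> 6  [called from clip_value, line 31]
  clip_value([5, 5, 3, 5, 3, 3, 11], 3) -> 6  [called from main, line 49]
  grade_run([5, 5, 3, 5, 3, 3, 11], 3) -> 2  [called from collect_span, line 40]
  collect_span([5, 5, 3, 5, 3, 3, 11], 3) -> 9  [called from main, line 51]
Log line origins:
  1: emitted by main (line 48)
  2: emitted by clip_value (line 27)
  3: emitted by pick_anchor (line 2)
  4: emitted by pick_anchor (line 6)
  5: emitted by fold_scores (line 14)
  6: emitted by clip_value (line 30)
  7: emitted by tally_events (line 18)
  8: emitted by main (line 50)
  9: emitted by collect_span (line 39)
  10: emitted by collect_span (line 41)
  11: emitted by main (line 52)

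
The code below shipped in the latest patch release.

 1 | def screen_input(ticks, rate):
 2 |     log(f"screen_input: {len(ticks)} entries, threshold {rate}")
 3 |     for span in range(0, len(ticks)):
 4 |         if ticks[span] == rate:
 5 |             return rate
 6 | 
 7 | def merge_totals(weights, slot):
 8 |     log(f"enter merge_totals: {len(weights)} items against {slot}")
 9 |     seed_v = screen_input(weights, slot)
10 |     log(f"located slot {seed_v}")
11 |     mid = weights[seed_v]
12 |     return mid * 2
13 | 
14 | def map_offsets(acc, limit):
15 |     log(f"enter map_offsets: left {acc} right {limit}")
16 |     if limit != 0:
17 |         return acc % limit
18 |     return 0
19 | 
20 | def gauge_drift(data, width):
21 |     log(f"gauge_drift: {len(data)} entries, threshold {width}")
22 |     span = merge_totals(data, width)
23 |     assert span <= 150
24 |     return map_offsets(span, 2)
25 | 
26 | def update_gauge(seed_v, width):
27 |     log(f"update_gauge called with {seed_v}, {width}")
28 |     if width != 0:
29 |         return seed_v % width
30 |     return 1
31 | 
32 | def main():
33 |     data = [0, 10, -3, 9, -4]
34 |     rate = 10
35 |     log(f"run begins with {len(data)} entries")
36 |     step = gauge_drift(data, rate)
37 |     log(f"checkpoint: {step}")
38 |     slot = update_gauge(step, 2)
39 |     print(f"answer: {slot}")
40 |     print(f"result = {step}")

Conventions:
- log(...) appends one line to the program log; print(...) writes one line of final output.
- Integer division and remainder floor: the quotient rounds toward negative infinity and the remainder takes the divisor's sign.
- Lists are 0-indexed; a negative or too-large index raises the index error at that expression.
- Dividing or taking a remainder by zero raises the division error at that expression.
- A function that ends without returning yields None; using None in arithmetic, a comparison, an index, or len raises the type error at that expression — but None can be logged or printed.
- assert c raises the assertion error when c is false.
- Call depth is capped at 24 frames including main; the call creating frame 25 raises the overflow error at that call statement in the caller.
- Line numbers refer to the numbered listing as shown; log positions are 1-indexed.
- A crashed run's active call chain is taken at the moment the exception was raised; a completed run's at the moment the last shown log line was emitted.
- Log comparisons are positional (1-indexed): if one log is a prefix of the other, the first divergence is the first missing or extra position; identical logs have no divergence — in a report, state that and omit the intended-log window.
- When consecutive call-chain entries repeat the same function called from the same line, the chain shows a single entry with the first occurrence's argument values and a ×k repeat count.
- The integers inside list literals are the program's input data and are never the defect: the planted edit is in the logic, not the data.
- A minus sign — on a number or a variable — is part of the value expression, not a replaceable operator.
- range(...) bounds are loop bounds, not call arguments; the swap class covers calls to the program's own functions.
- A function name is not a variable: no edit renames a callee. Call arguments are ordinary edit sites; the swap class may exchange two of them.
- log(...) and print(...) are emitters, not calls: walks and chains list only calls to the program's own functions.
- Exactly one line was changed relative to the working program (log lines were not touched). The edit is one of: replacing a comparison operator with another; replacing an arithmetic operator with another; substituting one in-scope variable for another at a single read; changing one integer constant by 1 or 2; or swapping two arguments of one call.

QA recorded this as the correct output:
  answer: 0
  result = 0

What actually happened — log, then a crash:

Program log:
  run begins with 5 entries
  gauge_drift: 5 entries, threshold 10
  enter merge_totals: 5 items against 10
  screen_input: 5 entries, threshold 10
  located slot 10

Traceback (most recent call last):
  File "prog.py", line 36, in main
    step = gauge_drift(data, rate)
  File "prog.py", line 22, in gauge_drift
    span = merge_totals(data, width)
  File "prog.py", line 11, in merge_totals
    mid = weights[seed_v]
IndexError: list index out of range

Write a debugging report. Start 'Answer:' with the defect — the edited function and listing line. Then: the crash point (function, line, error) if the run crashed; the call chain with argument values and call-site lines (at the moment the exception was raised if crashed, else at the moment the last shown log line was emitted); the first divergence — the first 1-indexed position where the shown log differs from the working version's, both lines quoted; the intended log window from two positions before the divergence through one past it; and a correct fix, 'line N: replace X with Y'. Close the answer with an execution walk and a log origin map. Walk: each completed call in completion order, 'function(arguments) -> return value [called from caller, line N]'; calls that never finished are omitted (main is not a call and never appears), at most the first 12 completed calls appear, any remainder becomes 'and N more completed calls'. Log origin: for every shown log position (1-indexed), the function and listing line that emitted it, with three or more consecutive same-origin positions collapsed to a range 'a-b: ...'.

Answer: the defect is in screen_input at line 5.
Key fact: Position 5 is the first bad log line: 'located slot 10' should read 'located slot 1'.
Crash: merge_totals, line 11, IndexError.
Call chain: main -> gauge_drift([0, 10, -3, 9, -4], 10) (called at line 36) -> merge_totals([0, 10, -3, 9, -4], 10) (called at line 22).
First divergence: position 5 — shown 'located slot 10', intended 'located slot 1'.
Intended log window:
  3: enter merge_totals: 5 items against 10
  4: screen_input: 5 entries, threshold 10
  5: located slot 1
  6: enter map_offsets: left 20 right 2
Execution walk:
  screen_input([0, 10, -3, 9, -4], 10) -> 10  [called from merge_totals, line 9]
Log origin:
  1: logged in main at line 35
  2: logged in gauge_drift at line 21
  3: logged in merge_totals at line 8
  4: logged in screen_input at line 2
  5: logged in merge_totals at line 10
A correct fix: line 5: replace `rate` with `span`.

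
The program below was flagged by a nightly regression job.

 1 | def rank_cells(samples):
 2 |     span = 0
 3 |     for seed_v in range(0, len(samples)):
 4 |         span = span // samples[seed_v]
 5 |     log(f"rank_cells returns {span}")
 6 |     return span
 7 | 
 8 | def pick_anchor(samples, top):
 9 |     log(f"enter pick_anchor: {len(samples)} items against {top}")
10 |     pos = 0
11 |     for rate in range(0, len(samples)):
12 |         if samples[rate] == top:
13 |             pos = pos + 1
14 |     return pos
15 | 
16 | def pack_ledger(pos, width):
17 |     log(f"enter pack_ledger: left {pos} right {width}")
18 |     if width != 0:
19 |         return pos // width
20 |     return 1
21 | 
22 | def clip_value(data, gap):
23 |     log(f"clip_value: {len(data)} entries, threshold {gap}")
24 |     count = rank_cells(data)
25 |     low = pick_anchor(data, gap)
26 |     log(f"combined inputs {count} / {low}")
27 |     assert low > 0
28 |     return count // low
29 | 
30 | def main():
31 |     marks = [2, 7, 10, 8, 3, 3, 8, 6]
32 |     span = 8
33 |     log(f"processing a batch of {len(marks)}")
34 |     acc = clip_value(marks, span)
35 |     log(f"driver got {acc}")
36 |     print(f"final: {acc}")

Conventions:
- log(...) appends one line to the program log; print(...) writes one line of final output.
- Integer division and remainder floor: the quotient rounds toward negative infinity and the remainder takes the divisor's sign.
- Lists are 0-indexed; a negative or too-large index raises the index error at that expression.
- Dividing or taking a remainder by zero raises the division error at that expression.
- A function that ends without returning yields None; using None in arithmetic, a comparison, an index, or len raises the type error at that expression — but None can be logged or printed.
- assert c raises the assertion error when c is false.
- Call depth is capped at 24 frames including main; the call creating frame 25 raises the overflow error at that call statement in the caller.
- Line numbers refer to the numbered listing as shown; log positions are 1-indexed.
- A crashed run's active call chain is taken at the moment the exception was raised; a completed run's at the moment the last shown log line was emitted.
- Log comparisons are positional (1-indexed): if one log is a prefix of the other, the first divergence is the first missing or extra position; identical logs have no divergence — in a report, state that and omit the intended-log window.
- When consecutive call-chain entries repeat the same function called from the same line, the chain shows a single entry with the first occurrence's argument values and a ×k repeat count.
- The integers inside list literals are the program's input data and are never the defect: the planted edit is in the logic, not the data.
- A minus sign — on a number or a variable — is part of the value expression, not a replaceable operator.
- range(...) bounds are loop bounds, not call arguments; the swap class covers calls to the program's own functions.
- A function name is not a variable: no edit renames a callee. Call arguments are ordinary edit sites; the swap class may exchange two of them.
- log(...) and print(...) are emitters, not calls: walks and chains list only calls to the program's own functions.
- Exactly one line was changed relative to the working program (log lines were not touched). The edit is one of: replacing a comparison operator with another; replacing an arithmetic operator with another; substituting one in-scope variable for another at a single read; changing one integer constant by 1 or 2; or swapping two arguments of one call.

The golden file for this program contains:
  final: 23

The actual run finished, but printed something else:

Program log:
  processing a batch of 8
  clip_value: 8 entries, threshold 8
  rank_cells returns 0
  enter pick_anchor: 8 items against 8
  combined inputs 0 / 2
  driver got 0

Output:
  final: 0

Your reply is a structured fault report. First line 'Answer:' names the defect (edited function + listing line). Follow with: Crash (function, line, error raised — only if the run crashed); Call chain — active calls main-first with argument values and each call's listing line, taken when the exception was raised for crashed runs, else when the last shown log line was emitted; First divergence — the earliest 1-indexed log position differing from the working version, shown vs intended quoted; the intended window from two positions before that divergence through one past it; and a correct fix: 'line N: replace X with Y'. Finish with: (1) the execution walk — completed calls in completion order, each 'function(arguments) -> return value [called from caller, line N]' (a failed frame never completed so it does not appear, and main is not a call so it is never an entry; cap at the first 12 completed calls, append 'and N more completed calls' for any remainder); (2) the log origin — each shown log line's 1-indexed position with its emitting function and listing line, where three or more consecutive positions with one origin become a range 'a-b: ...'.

Answer: the defect is in rank_cells at line 4.
Key observation: The earliest visible damage is log position 3 — 'rank_cells returns 0' rather than the intended 'rank_cells returns 47'.
Call chain: main.
First divergence: position 3 — shown 'rank_cells returns 0', intended 'rank_cells returns 47'.
Intended log window:
  1: processing a batch of 8
  2: clip_value: 8 entries, threshold 8
  3: rank_cells returns 47
  4: enter pick_anchor: 8 items against 8
Execution walk:
  rank_cells([2, 7, 10, 8, 3, 3, 8, 6]) -> 0  [called from clip_value, line 24]
  pick_anchor([2, 7, 10, 8, 3, 3, 8, 6], 8) -> 2  [called from clip_value, line 25]
  clip_value([2, 7, 10, 8, 3, 3, 8, 6], 8) -> 0  [called from main, line 34]
Log origins:
  1: emitted by main (line 33)
  2: emitted by clip_value (line 23)
  3: emitted by rank_cells (line 5)
  4: emitted by pick_anchor (line 9)
  5: emitted by clip_value (line 26)
  6: emitted by main (line 35)
A correct fix: line 4: replace `//` with `+`.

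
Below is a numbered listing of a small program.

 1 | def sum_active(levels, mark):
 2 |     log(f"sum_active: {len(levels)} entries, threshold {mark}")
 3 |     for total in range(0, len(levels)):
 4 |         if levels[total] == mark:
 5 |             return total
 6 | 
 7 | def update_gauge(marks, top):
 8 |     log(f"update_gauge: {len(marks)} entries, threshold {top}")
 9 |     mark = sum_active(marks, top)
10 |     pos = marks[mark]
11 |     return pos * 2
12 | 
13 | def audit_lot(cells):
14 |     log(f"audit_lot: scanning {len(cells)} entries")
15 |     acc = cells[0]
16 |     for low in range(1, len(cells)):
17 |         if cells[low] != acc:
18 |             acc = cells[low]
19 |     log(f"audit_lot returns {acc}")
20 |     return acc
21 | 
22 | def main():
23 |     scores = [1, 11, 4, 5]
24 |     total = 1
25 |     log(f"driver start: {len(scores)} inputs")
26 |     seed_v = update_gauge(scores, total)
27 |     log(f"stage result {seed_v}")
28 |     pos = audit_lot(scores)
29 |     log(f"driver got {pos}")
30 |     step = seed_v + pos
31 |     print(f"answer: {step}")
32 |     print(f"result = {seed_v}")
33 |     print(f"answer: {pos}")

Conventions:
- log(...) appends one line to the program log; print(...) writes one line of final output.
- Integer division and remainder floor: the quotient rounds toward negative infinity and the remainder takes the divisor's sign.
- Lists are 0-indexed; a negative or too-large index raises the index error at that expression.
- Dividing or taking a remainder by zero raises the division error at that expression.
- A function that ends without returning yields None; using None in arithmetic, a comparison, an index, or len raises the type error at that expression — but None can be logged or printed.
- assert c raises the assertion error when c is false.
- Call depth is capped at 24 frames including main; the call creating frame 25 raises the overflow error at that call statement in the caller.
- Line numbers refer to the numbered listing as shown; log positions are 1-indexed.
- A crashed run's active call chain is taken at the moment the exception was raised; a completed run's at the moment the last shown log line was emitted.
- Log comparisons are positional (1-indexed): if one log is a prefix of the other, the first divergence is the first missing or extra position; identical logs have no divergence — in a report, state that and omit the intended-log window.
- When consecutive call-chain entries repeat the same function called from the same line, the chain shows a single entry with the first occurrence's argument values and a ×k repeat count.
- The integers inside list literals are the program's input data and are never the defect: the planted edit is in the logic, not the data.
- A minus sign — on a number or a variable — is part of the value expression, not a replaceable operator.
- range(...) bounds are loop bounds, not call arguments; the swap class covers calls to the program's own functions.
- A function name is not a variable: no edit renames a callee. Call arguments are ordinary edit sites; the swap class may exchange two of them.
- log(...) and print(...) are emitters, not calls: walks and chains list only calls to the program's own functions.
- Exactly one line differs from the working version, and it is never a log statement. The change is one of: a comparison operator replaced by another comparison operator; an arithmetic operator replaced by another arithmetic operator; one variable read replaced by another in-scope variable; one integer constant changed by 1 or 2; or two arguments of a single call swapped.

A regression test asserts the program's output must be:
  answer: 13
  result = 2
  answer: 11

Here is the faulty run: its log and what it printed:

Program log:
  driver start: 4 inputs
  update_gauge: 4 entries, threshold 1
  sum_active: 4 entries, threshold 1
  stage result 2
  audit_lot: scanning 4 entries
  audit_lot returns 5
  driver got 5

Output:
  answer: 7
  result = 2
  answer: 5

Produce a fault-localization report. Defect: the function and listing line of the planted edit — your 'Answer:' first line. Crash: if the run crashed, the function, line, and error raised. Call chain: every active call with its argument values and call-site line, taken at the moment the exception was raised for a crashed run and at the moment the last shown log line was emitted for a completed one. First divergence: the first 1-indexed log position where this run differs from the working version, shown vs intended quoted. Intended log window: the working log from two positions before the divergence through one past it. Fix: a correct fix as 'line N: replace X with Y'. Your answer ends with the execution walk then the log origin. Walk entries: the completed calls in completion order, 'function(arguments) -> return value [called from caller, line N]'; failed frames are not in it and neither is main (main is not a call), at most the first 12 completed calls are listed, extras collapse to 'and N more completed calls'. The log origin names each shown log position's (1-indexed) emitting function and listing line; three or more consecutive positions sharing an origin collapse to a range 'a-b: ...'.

Answer: the defect is in audit_lot at line 17.
Core observation: Everything matches until log position 6, which reads 'audit_lot returns 5' in place of 'audit_lot returns 11'.
Call chain: main.
First divergence: position 6 — the shown line 'audit_lot returns 5' should read 'audit_lot returns 11'.
Intended log window:
  4: stage result 2
  5: audit_lot: scanning 4 entries
  6: audit_lot returns 11
  7: driver got 11
Execution walk:
  sum_active([1, 11, 4, 5], 1) -> 0  [called from update_gauge, line 9]
  update_gauge([1, 11, 4, 5], 1) -> 2  [called from main, line 26]
  audit_lot([1, 11, 4, 5]) -> 5  [called from main, line 28]
Log origins:
  1: from main, line 25
  2: from update_gauge, line 8
  3: from sum_active, line 2
  4: from main, line 27
  5: from audit_lot, line 14
  6: from audit_lot, line 19
  7: from main, line 29
A correct fix: line 17: replace `!=` with `>`.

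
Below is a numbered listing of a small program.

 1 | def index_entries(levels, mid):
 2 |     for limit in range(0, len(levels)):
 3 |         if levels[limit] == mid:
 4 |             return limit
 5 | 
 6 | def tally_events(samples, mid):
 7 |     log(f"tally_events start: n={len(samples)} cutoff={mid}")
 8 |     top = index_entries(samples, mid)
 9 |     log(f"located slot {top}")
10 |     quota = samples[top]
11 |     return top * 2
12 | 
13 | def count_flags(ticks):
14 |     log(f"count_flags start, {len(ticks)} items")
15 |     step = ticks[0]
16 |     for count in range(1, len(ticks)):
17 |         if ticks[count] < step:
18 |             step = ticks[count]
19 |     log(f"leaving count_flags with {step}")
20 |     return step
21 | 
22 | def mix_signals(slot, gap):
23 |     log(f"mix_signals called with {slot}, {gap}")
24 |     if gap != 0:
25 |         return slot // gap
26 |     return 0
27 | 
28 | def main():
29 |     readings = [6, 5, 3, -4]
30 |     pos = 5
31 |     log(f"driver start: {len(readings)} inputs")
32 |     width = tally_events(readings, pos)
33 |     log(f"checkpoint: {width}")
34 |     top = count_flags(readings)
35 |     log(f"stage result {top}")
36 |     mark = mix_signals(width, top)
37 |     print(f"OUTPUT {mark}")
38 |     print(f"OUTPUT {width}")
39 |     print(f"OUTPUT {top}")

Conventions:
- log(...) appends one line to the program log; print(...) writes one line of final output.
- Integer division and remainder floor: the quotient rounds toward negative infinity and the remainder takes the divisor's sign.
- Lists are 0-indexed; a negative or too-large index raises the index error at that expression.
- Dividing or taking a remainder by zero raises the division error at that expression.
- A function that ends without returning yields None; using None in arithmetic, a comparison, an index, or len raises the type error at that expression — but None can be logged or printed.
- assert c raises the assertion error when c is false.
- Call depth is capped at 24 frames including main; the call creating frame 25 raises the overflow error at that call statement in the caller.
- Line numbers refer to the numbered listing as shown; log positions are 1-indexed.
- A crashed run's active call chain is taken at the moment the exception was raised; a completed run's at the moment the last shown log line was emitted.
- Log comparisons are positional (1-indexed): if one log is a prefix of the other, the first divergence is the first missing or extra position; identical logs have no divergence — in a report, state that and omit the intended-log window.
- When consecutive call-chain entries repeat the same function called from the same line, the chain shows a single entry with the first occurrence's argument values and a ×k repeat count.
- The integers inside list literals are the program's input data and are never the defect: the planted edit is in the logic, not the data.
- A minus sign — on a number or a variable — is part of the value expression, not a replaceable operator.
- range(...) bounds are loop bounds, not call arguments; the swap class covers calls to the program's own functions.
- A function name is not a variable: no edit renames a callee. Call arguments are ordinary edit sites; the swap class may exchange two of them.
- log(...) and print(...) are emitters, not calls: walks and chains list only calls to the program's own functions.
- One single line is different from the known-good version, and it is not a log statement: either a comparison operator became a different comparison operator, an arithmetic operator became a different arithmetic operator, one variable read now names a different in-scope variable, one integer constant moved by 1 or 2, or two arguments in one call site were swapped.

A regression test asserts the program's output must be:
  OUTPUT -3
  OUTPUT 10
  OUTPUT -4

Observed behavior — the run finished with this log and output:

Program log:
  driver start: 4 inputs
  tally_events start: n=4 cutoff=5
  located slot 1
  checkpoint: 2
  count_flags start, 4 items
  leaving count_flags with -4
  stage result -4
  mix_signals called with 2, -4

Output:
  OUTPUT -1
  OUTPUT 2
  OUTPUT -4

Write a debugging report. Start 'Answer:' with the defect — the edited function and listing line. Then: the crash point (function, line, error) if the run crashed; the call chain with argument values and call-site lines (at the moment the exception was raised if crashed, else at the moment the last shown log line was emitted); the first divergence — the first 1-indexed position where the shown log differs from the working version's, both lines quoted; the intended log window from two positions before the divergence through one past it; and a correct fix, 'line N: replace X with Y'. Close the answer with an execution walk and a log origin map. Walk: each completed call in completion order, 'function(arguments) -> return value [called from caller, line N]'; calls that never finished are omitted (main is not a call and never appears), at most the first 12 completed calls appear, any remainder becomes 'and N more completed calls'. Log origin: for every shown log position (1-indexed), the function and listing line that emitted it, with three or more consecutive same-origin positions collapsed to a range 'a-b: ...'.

Answer: the defect is in tally_events at line 11.
The tell: At log position 4 the runs split — shown 'checkpoint: 2', but the working version logs 'checkpoint: 10'.
Call chain: main -> mix_signals(2, -4) (called at line 36).
First divergence: at position 4 the run shows 'checkpoint: 2' where the working version logs 'checkpoint: 10'.
Intended log window:
  2: tally_events start: n=4 cutoff=5
  3: located slot 1
  4: checkpoint: 10
  5: count_flags start, 4 items
Execution walk:
  index_entries([6, 5, 3, -4], 5) -> 1  [called from tally_events, line 8]
  tally_events([6, 5, 3, -4], 5) -> 2  [called from main, line 32]
  count_flags([6, 5, 3, -4]) -> -4  [called from main, line 34]
  mix_signals(2, -4) -> -1  [called from main, line 36]
Origin of each log line:
  1 — main, line 31
  2 — tally_events, line 7
  3 — tally_events, line 9
  4 — main, line 33
  5 — count_flags, line 14
  6 — count_flags, line 19
  7 — main, line 35
  8 — mix_signals, line 23
A correct fix: line 11: replace `top` with `quota`.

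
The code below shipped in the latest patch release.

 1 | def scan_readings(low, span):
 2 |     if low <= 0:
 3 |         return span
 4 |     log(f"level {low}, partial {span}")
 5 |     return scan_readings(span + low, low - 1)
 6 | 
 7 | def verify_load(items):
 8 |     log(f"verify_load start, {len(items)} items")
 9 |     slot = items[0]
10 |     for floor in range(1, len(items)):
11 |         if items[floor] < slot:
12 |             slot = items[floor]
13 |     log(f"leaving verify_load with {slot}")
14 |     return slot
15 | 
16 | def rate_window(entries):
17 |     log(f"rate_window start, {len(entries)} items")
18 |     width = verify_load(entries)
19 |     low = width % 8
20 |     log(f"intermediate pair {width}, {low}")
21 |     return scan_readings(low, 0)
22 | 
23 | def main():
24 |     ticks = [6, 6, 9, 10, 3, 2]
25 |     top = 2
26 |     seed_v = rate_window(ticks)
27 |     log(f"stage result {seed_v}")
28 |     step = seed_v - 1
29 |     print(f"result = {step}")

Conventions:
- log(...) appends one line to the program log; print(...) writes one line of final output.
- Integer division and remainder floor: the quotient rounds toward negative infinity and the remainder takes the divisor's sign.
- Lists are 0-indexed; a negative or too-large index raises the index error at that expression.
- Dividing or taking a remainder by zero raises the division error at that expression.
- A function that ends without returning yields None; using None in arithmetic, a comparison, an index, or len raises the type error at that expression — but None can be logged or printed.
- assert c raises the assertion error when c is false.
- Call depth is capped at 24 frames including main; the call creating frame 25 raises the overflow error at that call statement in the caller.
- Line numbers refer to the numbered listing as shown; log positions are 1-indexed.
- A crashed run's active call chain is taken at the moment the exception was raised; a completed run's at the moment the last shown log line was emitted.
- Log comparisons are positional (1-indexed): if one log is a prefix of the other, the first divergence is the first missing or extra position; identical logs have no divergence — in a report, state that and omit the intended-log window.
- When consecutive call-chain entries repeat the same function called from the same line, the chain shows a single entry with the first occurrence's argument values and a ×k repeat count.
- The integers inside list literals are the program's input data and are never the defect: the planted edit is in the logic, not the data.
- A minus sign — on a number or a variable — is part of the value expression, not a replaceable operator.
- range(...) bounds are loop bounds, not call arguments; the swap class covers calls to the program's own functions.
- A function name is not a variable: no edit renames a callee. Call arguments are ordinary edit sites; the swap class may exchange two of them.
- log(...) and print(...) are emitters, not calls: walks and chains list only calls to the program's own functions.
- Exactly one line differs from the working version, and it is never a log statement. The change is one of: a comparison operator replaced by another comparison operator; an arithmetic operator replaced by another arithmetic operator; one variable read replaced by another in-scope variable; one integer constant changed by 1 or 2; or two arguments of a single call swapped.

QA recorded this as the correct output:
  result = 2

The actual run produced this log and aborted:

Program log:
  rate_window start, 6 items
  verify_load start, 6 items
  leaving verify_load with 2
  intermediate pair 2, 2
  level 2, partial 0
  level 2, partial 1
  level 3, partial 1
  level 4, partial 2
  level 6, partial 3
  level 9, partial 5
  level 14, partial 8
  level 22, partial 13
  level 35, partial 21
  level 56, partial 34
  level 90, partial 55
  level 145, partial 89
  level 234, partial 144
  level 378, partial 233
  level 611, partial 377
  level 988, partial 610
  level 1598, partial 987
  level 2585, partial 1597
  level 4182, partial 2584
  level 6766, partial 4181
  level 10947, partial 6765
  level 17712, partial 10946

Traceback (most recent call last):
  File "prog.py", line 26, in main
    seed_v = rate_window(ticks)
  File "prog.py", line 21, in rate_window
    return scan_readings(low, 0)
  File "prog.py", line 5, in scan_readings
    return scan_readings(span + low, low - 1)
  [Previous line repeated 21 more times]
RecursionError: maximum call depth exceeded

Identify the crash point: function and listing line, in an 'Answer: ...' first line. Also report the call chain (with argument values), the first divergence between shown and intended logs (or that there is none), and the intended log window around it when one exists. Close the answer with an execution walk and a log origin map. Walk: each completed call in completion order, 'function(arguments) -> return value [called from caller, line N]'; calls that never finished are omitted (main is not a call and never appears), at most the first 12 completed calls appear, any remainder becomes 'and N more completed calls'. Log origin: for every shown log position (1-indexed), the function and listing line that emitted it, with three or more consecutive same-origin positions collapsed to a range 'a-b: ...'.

Answer: the error was raised in scan_readings, line 5.
Core observation: At log position 6 the runs split — shown 'level 2, partial 1', but the working version logs 'level 1, partial 2'.
Call chain: main -> rate_window([6, 6, 9, 10, 3, 2]) (called at line 26) -> scan_readings(2, 0) (called at line 21) -> scan_readings(2, 1) (called at line 5) ×21.
First divergence: at position 6 the run shows 'level 2, partial 1' where the working version logs 'level 1, partial 2'.
Intended log window:
  4: intermediate pair 2, 2
  5: level 2, partial 0
  6: level 1, partial 2
  7: stage result 3
Execution walk:
  verify_load([6, 6, 9, 10, 3, 2]) -> 2  [called from rate_window, line 18]
Log line origins:
  1: from rate_window, line 17
  2: from verify_load, line 8
  3: from verify_load, line 13
  4: from rate_window, line 20
  5-26: from scan_readings, line 4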